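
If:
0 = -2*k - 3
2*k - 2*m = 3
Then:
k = -3/2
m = -3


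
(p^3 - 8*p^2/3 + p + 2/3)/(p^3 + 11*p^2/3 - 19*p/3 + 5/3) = (3*p^2 - 5*p - 2)/(3*p^2 + 14*p - 5)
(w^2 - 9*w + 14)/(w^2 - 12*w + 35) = (w - 2)/(w - 5)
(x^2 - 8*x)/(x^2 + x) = (x - 8)/(x + 1)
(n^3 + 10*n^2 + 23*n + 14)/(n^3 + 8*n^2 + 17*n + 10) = (n + 7)/(n + 5)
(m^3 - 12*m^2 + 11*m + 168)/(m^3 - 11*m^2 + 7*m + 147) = (m - 8)/(m - 7)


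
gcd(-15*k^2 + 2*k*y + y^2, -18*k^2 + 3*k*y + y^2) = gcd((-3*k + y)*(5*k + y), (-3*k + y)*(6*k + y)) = -3*k + y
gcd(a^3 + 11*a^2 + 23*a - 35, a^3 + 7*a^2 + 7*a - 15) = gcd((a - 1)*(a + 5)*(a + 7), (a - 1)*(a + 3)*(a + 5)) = a^2 + 4*a - 5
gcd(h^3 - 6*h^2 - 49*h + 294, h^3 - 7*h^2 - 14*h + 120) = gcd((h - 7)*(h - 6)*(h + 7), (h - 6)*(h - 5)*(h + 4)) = h - 6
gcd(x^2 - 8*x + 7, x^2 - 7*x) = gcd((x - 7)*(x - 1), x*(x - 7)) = x - 7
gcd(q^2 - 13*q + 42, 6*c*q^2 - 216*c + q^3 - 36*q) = q - 6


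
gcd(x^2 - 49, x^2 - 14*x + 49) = x - 7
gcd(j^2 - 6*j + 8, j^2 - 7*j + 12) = j - 4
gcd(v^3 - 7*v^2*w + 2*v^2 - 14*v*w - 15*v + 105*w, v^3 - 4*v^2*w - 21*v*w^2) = v - 7*w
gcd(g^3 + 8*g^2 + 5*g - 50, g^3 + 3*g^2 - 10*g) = g^2 + 3*g - 10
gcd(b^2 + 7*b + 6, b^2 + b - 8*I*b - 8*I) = b + 1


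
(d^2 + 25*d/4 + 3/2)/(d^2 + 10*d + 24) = (d + 1/4)/(d + 4)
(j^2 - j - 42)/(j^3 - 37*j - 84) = (j + 6)/(j^2 + 7*j + 12)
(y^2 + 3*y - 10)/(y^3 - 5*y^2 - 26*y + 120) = (y - 2)/(y^2 - 10*y + 24)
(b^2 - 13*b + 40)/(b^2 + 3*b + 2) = (b^2 - 13*b + 40)/(b^2 + 3*b + 2)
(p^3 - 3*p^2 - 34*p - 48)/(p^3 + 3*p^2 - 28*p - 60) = (p^2 - 5*p - 24)/(p^2 + p - 30)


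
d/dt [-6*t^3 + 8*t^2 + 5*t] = -18*t^2 + 16*t + 5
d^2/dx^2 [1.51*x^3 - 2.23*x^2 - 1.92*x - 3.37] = 9.06*x - 4.46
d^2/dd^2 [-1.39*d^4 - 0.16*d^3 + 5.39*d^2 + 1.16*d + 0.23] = -16.68*d^2 - 0.96*d + 10.78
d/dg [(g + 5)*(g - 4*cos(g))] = g + (g + 5)*(4*sin(g) + 1) - 4*cos(g)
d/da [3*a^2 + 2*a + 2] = 6*a + 2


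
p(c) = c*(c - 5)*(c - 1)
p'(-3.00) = 68.00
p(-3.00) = -96.00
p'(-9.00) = 356.00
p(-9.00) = -1260.00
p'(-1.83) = 37.01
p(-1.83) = -35.37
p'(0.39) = 0.78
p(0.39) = 1.10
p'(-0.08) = 5.98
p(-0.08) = -0.44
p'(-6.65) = 217.47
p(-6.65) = -592.66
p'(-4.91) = 136.24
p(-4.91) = -287.57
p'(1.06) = -4.35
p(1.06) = -0.25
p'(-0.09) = 6.10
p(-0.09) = -0.50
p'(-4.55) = 121.71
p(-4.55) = -241.16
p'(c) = c*(c - 5) + c*(c - 1) + (c - 5)*(c - 1)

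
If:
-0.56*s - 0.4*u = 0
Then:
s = -0.714285714285714*u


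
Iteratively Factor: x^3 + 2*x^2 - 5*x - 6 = (x + 1)*(x^2 + x - 6) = (x - 2)*(x + 1)*(x + 3)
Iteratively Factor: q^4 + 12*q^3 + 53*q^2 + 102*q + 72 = (q + 4)*(q^3 + 8*q^2 + 21*q + 18) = (q + 2)*(q + 4)*(q^2 + 6*q + 9) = (q + 2)*(q + 3)*(q + 4)*(q + 3)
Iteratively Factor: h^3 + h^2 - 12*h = (h - 3)*(h^2 + 4*h) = (h - 3)*(h + 4)*(h)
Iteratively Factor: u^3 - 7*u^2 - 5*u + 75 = (u + 3)*(u^2 - 10*u + 25) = (u - 5)*(u + 3)*(u - 5)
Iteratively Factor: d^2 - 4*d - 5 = (d + 1)*(d - 5)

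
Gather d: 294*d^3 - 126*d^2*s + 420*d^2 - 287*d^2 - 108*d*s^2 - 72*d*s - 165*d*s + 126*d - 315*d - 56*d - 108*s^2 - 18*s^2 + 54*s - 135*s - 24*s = 294*d^3 + d^2*(133 - 126*s) + d*(-108*s^2 - 237*s - 245) - 126*s^2 - 105*s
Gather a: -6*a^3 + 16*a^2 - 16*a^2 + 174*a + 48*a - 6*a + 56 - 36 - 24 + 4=-6*a^3 + 216*a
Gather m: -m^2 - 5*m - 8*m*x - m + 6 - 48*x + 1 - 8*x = -m^2 + m*(-8*x - 6) - 56*x + 7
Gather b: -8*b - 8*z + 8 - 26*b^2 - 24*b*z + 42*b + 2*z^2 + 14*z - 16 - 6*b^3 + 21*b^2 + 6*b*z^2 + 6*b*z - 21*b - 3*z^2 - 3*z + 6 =-6*b^3 - 5*b^2 + b*(6*z^2 - 18*z + 13) - z^2 + 3*z - 2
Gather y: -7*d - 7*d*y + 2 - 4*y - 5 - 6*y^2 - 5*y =-7*d - 6*y^2 + y*(-7*d - 9) - 3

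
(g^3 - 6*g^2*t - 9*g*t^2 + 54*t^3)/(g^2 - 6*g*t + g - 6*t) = (g^2 - 9*t^2)/(g + 1)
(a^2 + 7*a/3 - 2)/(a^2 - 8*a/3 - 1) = (-3*a^2 - 7*a + 6)/(-3*a^2 + 8*a + 3)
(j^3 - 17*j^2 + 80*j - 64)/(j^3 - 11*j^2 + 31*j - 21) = (j^2 - 16*j + 64)/(j^2 - 10*j + 21)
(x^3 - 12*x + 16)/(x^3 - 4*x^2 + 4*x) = (x + 4)/x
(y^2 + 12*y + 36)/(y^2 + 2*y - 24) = (y + 6)/(y - 4)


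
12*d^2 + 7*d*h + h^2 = (3*d + h)*(4*d + h)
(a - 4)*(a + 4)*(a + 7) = a^3 + 7*a^2 - 16*a - 112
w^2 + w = w*(w + 1)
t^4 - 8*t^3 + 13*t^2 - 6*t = t*(t - 6)*(t - 1)^2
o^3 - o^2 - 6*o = o*(o - 3)*(o + 2)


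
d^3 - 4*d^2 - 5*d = d*(d - 5)*(d + 1)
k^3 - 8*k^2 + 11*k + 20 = (k - 5)*(k - 4)*(k + 1)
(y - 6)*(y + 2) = y^2 - 4*y - 12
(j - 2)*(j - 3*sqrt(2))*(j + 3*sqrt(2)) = j^3 - 2*j^2 - 18*j + 36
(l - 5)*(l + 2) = l^2 - 3*l - 10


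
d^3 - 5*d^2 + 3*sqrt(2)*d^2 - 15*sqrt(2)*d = d*(d - 5)*(d + 3*sqrt(2))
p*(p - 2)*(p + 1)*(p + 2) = p^4 + p^3 - 4*p^2 - 4*p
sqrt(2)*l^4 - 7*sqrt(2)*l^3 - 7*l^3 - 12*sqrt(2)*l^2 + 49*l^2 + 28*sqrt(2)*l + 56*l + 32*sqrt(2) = (l - 8)*(l + 1)*(l - 4*sqrt(2))*(sqrt(2)*l + 1)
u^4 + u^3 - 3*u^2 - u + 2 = (u - 1)^2*(u + 1)*(u + 2)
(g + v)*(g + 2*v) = g^2 + 3*g*v + 2*v^2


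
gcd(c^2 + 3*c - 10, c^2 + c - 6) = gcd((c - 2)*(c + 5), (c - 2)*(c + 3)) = c - 2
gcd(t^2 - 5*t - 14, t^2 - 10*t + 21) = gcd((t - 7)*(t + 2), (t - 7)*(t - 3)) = t - 7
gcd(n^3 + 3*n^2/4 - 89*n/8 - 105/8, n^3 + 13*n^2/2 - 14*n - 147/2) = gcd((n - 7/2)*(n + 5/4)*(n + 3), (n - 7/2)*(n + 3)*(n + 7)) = n^2 - n/2 - 21/2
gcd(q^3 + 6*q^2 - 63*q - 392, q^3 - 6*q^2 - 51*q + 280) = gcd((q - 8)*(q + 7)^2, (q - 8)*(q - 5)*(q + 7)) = q^2 - q - 56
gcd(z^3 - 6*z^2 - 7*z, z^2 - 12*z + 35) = z - 7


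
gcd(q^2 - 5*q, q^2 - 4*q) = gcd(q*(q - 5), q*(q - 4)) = q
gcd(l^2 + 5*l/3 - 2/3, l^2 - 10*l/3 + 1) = l - 1/3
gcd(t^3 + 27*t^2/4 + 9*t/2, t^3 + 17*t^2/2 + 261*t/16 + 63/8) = t^2 + 27*t/4 + 9/2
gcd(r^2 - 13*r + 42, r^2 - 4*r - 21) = r - 7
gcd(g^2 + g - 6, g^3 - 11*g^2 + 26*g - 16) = g - 2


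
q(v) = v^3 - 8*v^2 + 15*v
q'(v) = 3*v^2 - 16*v + 15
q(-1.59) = -48.09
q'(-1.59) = 48.02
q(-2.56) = -107.61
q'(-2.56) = 75.62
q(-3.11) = -154.11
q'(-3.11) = 93.78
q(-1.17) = -30.10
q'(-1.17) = 37.83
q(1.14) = 8.18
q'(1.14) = 0.66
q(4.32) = -3.88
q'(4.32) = 1.87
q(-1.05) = -25.73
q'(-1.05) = 35.11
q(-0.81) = -17.93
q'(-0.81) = 29.93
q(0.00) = 0.00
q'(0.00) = 15.00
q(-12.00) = -3060.00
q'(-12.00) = 639.00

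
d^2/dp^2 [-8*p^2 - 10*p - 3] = -16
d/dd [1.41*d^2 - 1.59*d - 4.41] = 2.82*d - 1.59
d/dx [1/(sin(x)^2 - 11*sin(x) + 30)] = (11 - 2*sin(x))*cos(x)/(sin(x)^2 - 11*sin(x) + 30)^2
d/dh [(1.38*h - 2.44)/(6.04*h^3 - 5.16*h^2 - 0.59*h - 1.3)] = (-16.6704*h^3 + 51.3336*h^2 - 25.1808*h - 3.2336)/(36.4816*h^6 - 62.3328*h^5 + 19.4984*h^4 - 9.6152*h^3 + 13.7641*h^2 + 1.534*h + 1.69)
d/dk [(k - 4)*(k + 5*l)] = 2*k + 5*l - 4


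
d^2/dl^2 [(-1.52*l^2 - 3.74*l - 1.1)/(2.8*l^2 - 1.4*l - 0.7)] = (1.4210854715202e-14*l^4 - 70.56*l^3 - 69.6192*l^2 - 18.1104*l - 2.7832)/(21.952*l^6 - 32.928*l^5 + 13.72*l^3 - 2.058*l - 0.343)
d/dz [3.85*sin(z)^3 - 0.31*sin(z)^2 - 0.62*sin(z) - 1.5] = (11.55*sin(z)^2 - 0.62*sin(z) - 0.62)*cos(z)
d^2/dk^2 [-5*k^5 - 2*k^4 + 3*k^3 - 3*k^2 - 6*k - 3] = -100*k^3 - 24*k^2 + 18*k - 6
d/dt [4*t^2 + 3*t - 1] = 8*t + 3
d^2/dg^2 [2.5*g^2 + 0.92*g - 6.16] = 5.00000000000000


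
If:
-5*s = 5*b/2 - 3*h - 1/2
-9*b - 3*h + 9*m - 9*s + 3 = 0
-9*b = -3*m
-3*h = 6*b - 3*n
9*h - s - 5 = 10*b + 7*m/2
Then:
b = 6/5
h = 97/28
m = 18/5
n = 821/140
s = 221/140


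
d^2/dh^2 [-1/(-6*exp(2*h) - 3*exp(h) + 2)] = 3*(6*(4*exp(h) + 1)^2*exp(h) - (8*exp(h) + 1)*(6*exp(2*h) + 3*exp(h) - 2))*exp(h)/(6*exp(2*h) + 3*exp(h) - 2)^3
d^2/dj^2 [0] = 0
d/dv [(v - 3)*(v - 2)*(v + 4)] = 3*v^2 - 2*v - 14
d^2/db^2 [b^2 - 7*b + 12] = 2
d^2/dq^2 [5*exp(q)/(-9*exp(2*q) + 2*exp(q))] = (-405*exp(q) - 90)*exp(q)/(729*exp(3*q) - 486*exp(2*q) + 108*exp(q) - 8)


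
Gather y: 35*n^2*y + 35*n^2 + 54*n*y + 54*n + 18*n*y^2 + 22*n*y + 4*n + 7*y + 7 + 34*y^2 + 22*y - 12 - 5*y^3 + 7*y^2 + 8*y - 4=35*n^2 + 58*n - 5*y^3 + y^2*(18*n + 41) + y*(35*n^2 + 76*n + 37) - 9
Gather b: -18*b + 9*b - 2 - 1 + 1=-9*b - 2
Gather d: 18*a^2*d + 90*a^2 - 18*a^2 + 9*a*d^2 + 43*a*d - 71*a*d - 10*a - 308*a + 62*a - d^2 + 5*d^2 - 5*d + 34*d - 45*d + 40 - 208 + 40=72*a^2 - 256*a + d^2*(9*a + 4) + d*(18*a^2 - 28*a - 16) - 128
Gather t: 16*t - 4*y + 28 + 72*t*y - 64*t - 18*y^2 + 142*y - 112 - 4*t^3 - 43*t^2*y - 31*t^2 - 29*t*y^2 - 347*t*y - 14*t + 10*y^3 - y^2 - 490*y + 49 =-4*t^3 + t^2*(-43*y - 31) + t*(-29*y^2 - 275*y - 62) + 10*y^3 - 19*y^2 - 352*y - 35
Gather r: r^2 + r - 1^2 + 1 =r^2 + r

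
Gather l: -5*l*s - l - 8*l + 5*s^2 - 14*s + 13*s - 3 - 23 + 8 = l*(-5*s - 9) + 5*s^2 - s - 18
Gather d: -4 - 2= -6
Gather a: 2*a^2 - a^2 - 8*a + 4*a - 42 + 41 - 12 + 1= a^2 - 4*a - 12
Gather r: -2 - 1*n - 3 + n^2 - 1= n^2 - n - 6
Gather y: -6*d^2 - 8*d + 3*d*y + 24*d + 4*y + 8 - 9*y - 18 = -6*d^2 + 16*d + y*(3*d - 5) - 10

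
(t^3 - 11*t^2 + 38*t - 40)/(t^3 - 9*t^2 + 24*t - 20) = (t - 4)/(t - 2)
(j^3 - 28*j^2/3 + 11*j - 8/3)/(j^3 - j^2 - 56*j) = (3*j^2 - 4*j + 1)/(3*j*(j + 7))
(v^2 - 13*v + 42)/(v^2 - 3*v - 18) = (v - 7)/(v + 3)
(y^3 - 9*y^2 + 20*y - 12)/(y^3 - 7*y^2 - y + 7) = (y^2 - 8*y + 12)/(y^2 - 6*y - 7)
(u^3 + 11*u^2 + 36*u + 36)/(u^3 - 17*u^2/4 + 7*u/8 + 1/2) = 8*(u^3 + 11*u^2 + 36*u + 36)/(8*u^3 - 34*u^2 + 7*u + 4)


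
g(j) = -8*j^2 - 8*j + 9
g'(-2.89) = 38.24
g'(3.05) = -56.80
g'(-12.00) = 184.00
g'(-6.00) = 88.00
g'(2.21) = -43.36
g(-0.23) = 10.42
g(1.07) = -8.72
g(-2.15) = -10.78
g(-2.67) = -26.67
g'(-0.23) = -4.32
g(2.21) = -47.75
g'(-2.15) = 26.40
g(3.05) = -89.82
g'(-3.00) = 40.00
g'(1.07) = -25.12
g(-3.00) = -39.00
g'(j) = -16*j - 8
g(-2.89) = -34.70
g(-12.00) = -1047.00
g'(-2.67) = 34.72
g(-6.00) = -231.00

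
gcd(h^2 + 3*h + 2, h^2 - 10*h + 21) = 1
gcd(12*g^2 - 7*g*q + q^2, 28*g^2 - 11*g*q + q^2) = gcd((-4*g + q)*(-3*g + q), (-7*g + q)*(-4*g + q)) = -4*g + q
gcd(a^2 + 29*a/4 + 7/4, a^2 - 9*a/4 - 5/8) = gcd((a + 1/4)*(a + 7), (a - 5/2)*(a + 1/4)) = a + 1/4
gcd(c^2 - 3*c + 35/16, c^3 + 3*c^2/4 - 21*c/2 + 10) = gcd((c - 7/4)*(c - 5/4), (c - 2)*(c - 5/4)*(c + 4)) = c - 5/4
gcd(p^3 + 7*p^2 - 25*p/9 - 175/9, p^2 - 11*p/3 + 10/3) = p - 5/3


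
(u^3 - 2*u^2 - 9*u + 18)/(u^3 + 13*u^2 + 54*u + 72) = (u^2 - 5*u + 6)/(u^2 + 10*u + 24)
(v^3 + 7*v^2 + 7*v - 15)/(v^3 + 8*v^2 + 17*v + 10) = (v^2 + 2*v - 3)/(v^2 + 3*v + 2)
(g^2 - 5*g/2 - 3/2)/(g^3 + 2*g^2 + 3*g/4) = 2*(g - 3)/(g*(2*g + 3))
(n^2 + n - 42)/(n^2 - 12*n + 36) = (n + 7)/(n - 6)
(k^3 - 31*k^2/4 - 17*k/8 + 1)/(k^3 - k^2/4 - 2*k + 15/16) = 2*(8*k^3 - 62*k^2 - 17*k + 8)/(16*k^3 - 4*k^2 - 32*k + 15)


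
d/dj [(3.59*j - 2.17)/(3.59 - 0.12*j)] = (1.515324*j - 45.333443)/(0.12*j - 3.59)^3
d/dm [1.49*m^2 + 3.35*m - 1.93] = 2.98*m + 3.35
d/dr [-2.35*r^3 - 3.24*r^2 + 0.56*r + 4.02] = -7.05*r^2 - 6.48*r + 0.56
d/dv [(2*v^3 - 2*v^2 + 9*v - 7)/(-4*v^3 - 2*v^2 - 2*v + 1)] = (-12*v^4 + 64*v^3 - 56*v^2 - 32*v - 5)/(16*v^6 + 16*v^5 + 20*v^4 - 4*v + 1)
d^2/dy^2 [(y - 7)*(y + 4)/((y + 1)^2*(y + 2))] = 2*(y^4 - 11*y^3 - 198*y^2 - 556*y - 442)/(y^7 + 10*y^6 + 42*y^5 + 96*y^4 + 129*y^3 + 102*y^2 + 44*y + 8)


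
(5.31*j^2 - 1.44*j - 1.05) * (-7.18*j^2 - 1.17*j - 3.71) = -38.1258*j^4 + 4.1265*j^3 - 10.4763*j^2 + 6.5709*j + 3.8955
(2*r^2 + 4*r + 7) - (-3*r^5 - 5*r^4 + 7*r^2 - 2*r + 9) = 3*r^5 + 5*r^4 - 5*r^2 + 6*r - 2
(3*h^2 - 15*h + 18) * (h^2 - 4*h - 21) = 3*h^4 - 27*h^3 + 15*h^2 + 243*h - 378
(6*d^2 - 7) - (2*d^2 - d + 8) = 4*d^2 + d - 15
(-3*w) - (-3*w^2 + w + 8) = 3*w^2 - 4*w - 8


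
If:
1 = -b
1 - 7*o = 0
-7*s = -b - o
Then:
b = -1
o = 1/7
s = -6/49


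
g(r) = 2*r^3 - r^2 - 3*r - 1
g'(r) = 6*r^2 - 2*r - 3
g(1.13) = -2.78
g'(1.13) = 2.40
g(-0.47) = -0.02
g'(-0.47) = -0.73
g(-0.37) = -0.13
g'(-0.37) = -1.44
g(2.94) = 32.36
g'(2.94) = 42.98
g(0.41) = -2.26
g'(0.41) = -2.81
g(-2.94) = -51.65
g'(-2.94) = 54.74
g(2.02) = 5.34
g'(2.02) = 17.44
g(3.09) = 39.19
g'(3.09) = 48.11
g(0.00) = -1.00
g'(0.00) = -3.00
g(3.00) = 35.00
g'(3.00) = 45.00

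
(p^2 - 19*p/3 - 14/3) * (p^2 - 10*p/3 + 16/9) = p^4 - 29*p^3/3 + 164*p^2/9 + 116*p/27 - 224/27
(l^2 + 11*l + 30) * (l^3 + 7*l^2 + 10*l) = l^5 + 18*l^4 + 117*l^3 + 320*l^2 + 300*l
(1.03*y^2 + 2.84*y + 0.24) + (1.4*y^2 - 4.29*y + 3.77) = 2.43*y^2 - 1.45*y + 4.01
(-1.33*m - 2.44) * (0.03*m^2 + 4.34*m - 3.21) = -0.0399*m^3 - 5.8454*m^2 - 6.3203*m + 7.8324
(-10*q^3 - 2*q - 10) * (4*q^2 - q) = -40*q^5 + 10*q^4 - 8*q^3 - 38*q^2 + 10*q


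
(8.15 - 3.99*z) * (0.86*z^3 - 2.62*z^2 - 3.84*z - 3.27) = -3.4314*z^4 + 17.4628*z^3 - 6.0314*z^2 - 18.2487*z - 26.6505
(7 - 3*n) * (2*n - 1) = -6*n^2 + 17*n - 7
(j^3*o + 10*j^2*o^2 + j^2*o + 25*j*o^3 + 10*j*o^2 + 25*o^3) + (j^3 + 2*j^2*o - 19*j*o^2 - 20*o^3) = j^3*o + j^3 + 10*j^2*o^2 + 3*j^2*o + 25*j*o^3 - 9*j*o^2 + 5*o^3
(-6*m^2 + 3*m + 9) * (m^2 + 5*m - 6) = -6*m^4 - 27*m^3 + 60*m^2 + 27*m - 54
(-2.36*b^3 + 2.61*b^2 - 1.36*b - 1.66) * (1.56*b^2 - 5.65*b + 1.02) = -3.6816*b^5 + 17.4056*b^4 - 19.2753*b^3 + 7.7566*b^2 + 7.9918*b - 1.6932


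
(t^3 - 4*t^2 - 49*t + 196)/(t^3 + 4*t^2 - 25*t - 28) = (t - 7)/(t + 1)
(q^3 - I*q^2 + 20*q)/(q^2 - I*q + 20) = q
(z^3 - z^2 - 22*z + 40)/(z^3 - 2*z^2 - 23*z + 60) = (z - 2)/(z - 3)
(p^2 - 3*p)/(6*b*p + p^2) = (p - 3)/(6*b + p)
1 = 1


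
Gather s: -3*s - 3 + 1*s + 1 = -2*s - 2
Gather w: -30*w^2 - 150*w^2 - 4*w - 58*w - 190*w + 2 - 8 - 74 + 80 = -180*w^2 - 252*w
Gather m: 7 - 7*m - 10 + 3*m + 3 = -4*m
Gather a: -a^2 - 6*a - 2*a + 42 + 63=-a^2 - 8*a + 105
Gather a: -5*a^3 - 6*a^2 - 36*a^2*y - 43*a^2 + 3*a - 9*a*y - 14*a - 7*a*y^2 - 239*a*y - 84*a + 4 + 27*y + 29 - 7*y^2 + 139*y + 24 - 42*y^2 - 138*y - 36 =-5*a^3 + a^2*(-36*y - 49) + a*(-7*y^2 - 248*y - 95) - 49*y^2 + 28*y + 21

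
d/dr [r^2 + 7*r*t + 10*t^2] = 2*r + 7*t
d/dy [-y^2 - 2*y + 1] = -2*y - 2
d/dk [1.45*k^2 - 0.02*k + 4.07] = 2.9*k - 0.02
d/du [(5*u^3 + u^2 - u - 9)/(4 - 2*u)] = (-10*u^3 + 29*u^2 + 4*u - 11)/(2*(u^2 - 4*u + 4))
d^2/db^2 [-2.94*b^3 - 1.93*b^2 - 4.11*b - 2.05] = -17.64*b - 3.86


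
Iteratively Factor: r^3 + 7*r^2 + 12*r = (r + 3)*(r^2 + 4*r) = (r + 3)*(r + 4)*(r)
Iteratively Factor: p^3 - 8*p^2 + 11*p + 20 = (p - 4)*(p^2 - 4*p - 5) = (p - 5)*(p - 4)*(p + 1)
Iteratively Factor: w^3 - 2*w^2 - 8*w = (w)*(w^2 - 2*w - 8) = w*(w + 2)*(w - 4)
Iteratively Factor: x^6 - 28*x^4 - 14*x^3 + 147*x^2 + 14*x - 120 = (x - 1)*(x^5 + x^4 - 27*x^3 - 41*x^2 + 106*x + 120) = (x - 1)*(x + 4)*(x^4 - 3*x^3 - 15*x^2 + 19*x + 30) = (x - 5)*(x - 1)*(x + 4)*(x^3 + 2*x^2 - 5*x - 6) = (x - 5)*(x - 1)*(x + 3)*(x + 4)*(x^2 - x - 2) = (x - 5)*(x - 2)*(x - 1)*(x + 3)*(x + 4)*(x + 1)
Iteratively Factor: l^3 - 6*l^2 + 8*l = (l)*(l^2 - 6*l + 8) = l*(l - 2)*(l - 4)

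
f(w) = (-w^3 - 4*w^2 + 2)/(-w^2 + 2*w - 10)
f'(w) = (2*w - 2)*(-w^3 - 4*w^2 + 2)/(-w^2 + 2*w - 10)^2 + (-3*w^2 - 8*w)/(-w^2 + 2*w - 10)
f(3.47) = 5.82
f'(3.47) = 2.33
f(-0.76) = -0.01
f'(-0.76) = -0.36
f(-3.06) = 0.27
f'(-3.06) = 0.23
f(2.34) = 3.03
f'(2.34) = 2.50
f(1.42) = 0.97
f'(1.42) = 1.81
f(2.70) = 3.94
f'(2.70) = 2.53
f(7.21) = 12.21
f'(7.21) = 1.30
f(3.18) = 5.13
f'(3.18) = 2.43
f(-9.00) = -3.73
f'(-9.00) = 0.88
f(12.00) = 17.71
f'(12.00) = 1.06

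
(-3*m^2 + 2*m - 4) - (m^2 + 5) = -4*m^2 + 2*m - 9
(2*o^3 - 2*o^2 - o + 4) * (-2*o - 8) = -4*o^4 - 12*o^3 + 18*o^2 - 32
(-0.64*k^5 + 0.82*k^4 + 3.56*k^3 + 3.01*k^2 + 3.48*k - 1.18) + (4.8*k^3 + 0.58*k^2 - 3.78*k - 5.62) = -0.64*k^5 + 0.82*k^4 + 8.36*k^3 + 3.59*k^2 - 0.3*k - 6.8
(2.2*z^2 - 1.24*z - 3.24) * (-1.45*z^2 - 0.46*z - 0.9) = -3.19*z^4 + 0.786*z^3 + 3.2884*z^2 + 2.6064*z + 2.916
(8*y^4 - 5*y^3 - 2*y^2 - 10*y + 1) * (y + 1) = 8*y^5 + 3*y^4 - 7*y^3 - 12*y^2 - 9*y + 1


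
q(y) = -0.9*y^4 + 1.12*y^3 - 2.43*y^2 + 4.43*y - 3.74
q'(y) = -3.6*y^3 + 3.36*y^2 - 4.86*y + 4.43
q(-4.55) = -565.44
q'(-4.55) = 435.21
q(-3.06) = -151.05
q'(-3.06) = 153.91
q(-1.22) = -16.79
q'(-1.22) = 21.90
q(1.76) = -6.00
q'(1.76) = -13.34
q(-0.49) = -6.68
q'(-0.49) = 8.04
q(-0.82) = -10.03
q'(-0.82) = 12.66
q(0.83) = -1.52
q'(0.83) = 0.65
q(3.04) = -58.13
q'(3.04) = -80.43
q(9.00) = -5249.12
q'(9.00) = -2391.55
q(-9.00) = -6961.82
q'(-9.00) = 2944.73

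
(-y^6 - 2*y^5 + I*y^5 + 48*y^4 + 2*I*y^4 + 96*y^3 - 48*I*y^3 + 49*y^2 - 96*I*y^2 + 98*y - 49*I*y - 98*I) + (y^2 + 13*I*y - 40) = -y^6 - 2*y^5 + I*y^5 + 48*y^4 + 2*I*y^4 + 96*y^3 - 48*I*y^3 + 50*y^2 - 96*I*y^2 + 98*y - 36*I*y - 40 - 98*I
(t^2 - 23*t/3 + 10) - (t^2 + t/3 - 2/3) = 32/3 - 8*t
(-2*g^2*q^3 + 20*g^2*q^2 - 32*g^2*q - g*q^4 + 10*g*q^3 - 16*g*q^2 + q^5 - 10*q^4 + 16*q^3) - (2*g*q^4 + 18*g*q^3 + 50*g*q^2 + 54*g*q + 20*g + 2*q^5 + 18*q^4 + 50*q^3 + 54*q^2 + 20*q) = -2*g^2*q^3 + 20*g^2*q^2 - 32*g^2*q - 3*g*q^4 - 8*g*q^3 - 66*g*q^2 - 54*g*q - 20*g - q^5 - 28*q^4 - 34*q^3 - 54*q^2 - 20*q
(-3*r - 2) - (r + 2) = -4*r - 4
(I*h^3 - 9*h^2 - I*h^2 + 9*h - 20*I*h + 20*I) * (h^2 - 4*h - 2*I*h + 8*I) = I*h^5 - 7*h^4 - 5*I*h^4 + 35*h^3 + 2*I*h^3 - 68*h^2 + 10*I*h^2 + 200*h - 8*I*h - 160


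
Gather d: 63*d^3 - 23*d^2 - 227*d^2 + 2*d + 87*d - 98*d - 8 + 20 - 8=63*d^3 - 250*d^2 - 9*d + 4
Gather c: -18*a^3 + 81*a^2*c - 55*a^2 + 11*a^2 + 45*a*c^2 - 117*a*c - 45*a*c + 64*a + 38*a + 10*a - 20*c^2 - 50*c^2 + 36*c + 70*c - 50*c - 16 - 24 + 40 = -18*a^3 - 44*a^2 + 112*a + c^2*(45*a - 70) + c*(81*a^2 - 162*a + 56)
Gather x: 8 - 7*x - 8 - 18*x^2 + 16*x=-18*x^2 + 9*x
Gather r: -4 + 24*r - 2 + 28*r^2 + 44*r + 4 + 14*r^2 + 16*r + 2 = 42*r^2 + 84*r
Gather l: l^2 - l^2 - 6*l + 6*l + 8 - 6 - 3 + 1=0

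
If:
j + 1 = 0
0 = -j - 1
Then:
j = -1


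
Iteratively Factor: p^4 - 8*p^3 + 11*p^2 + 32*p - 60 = (p - 3)*(p^3 - 5*p^2 - 4*p + 20) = (p - 3)*(p - 2)*(p^2 - 3*p - 10) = (p - 3)*(p - 2)*(p + 2)*(p - 5)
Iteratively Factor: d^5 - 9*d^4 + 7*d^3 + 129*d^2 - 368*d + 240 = (d - 4)*(d^4 - 5*d^3 - 13*d^2 + 77*d - 60) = (d - 4)*(d - 3)*(d^3 - 2*d^2 - 19*d + 20) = (d - 4)*(d - 3)*(d - 1)*(d^2 - d - 20) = (d - 5)*(d - 4)*(d - 3)*(d - 1)*(d + 4)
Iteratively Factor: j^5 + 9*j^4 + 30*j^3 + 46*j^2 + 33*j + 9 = (j + 1)*(j^4 + 8*j^3 + 22*j^2 + 24*j + 9) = (j + 1)*(j + 3)*(j^3 + 5*j^2 + 7*j + 3) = (j + 1)*(j + 3)^2*(j^2 + 2*j + 1) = (j + 1)^2*(j + 3)^2*(j + 1)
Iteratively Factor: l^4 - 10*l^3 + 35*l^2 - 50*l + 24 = (l - 1)*(l^3 - 9*l^2 + 26*l - 24) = (l - 2)*(l - 1)*(l^2 - 7*l + 12) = (l - 3)*(l - 2)*(l - 1)*(l - 4)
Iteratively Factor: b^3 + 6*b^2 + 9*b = (b + 3)*(b^2 + 3*b) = b*(b + 3)*(b + 3)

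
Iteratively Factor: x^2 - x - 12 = (x - 4)*(x + 3)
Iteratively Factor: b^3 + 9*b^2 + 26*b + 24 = (b + 2)*(b^2 + 7*b + 12) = (b + 2)*(b + 3)*(b + 4)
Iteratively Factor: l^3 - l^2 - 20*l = (l + 4)*(l^2 - 5*l) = (l - 5)*(l + 4)*(l)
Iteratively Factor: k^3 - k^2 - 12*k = (k)*(k^2 - k - 12) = k*(k - 4)*(k + 3)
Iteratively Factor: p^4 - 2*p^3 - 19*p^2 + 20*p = (p + 4)*(p^3 - 6*p^2 + 5*p) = (p - 1)*(p + 4)*(p^2 - 5*p) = (p - 5)*(p - 1)*(p + 4)*(p)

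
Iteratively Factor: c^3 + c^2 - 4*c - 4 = (c + 1)*(c^2 - 4) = (c + 1)*(c + 2)*(c - 2)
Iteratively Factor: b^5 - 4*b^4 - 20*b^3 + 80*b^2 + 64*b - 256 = (b + 2)*(b^4 - 6*b^3 - 8*b^2 + 96*b - 128) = (b - 4)*(b + 2)*(b^3 - 2*b^2 - 16*b + 32) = (b - 4)*(b + 2)*(b + 4)*(b^2 - 6*b + 8) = (b - 4)*(b - 2)*(b + 2)*(b + 4)*(b - 4)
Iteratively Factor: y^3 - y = (y)*(y^2 - 1) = y*(y + 1)*(y - 1)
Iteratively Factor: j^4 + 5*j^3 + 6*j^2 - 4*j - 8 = (j - 1)*(j^3 + 6*j^2 + 12*j + 8) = (j - 1)*(j + 2)*(j^2 + 4*j + 4) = (j - 1)*(j + 2)^2*(j + 2)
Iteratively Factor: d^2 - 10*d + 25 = (d - 5)*(d - 5)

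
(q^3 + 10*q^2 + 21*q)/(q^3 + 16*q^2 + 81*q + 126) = q/(q + 6)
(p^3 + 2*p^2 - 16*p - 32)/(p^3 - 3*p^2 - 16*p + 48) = (p + 2)/(p - 3)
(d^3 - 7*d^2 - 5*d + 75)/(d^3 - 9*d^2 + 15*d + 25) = (d + 3)/(d + 1)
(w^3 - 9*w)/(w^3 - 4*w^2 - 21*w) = (w - 3)/(w - 7)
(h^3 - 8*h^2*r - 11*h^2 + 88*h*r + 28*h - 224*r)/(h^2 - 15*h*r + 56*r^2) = (-h^2 + 11*h - 28)/(-h + 7*r)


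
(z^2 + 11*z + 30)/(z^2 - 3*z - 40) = (z + 6)/(z - 8)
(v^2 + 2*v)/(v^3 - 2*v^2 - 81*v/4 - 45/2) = 4*v*(v + 2)/(4*v^3 - 8*v^2 - 81*v - 90)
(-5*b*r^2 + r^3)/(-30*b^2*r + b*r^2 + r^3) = r/(6*b + r)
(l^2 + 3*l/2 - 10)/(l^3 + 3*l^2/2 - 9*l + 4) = (2*l - 5)/(2*l^2 - 5*l + 2)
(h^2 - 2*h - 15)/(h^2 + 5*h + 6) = (h - 5)/(h + 2)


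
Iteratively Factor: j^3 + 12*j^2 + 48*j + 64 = (j + 4)*(j^2 + 8*j + 16) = (j + 4)^2*(j + 4)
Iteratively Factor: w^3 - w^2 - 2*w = (w)*(w^2 - w - 2) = w*(w + 1)*(w - 2)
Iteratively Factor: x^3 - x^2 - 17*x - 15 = (x - 5)*(x^2 + 4*x + 3) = (x - 5)*(x + 1)*(x + 3)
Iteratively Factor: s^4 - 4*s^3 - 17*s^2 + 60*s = (s)*(s^3 - 4*s^2 - 17*s + 60) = s*(s - 5)*(s^2 + s - 12) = s*(s - 5)*(s - 3)*(s + 4)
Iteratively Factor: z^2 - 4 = (z + 2)*(z - 2)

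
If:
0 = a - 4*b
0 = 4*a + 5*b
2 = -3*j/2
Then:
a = 0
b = 0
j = -4/3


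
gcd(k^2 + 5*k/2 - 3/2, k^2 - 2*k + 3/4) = k - 1/2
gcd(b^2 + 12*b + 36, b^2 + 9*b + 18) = b + 6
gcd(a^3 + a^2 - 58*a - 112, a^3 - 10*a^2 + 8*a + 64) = a^2 - 6*a - 16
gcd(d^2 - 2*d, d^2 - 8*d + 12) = d - 2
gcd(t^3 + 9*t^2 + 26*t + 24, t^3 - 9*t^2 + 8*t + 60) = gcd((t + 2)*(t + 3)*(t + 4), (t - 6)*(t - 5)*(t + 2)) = t + 2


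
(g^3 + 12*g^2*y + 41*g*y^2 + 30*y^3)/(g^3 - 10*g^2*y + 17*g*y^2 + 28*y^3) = (g^2 + 11*g*y + 30*y^2)/(g^2 - 11*g*y + 28*y^2)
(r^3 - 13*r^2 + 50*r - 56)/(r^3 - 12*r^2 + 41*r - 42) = (r - 4)/(r - 3)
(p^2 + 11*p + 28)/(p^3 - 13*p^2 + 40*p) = (p^2 + 11*p + 28)/(p*(p^2 - 13*p + 40))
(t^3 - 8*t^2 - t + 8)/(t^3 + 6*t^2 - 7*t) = (t^2 - 7*t - 8)/(t*(t + 7))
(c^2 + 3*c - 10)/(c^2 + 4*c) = (c^2 + 3*c - 10)/(c*(c + 4))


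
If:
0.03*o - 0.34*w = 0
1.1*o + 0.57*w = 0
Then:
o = 0.00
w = 0.00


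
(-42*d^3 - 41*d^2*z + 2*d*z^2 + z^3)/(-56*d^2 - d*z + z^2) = (-6*d^2 - 5*d*z + z^2)/(-8*d + z)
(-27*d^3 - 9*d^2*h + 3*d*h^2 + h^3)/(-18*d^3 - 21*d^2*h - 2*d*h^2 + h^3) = (9*d^2 - h^2)/(6*d^2 + 5*d*h - h^2)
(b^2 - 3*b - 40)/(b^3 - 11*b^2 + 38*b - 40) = (b^2 - 3*b - 40)/(b^3 - 11*b^2 + 38*b - 40)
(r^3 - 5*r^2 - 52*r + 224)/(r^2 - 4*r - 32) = (r^2 + 3*r - 28)/(r + 4)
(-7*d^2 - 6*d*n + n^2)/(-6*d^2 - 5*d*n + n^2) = (7*d - n)/(6*d - n)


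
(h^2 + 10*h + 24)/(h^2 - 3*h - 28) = (h + 6)/(h - 7)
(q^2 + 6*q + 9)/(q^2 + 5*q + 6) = (q + 3)/(q + 2)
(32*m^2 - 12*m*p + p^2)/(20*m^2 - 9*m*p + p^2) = (-8*m + p)/(-5*m + p)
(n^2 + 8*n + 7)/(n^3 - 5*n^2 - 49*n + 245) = (n + 1)/(n^2 - 12*n + 35)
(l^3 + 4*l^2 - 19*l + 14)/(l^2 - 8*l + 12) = (l^2 + 6*l - 7)/(l - 6)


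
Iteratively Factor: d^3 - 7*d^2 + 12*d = (d - 3)*(d^2 - 4*d) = (d - 4)*(d - 3)*(d)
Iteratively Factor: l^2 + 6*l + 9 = (l + 3)*(l + 3)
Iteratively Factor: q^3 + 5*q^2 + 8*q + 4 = (q + 1)*(q^2 + 4*q + 4) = (q + 1)*(q + 2)*(q + 2)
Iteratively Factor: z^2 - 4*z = (z - 4)*(z)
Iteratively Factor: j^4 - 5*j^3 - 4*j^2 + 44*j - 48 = (j - 2)*(j^3 - 3*j^2 - 10*j + 24) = (j - 2)*(j + 3)*(j^2 - 6*j + 8) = (j - 4)*(j - 2)*(j + 3)*(j - 2)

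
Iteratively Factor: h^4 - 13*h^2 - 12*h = (h)*(h^3 - 13*h - 12) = h*(h + 1)*(h^2 - h - 12) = h*(h - 4)*(h + 1)*(h + 3)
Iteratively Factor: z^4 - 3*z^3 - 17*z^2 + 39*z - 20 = (z - 5)*(z^3 + 2*z^2 - 7*z + 4) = (z - 5)*(z - 1)*(z^2 + 3*z - 4) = (z - 5)*(z - 1)*(z + 4)*(z - 1)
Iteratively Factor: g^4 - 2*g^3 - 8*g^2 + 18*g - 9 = (g - 3)*(g^3 + g^2 - 5*g + 3) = (g - 3)*(g - 1)*(g^2 + 2*g - 3) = (g - 3)*(g - 1)*(g + 3)*(g - 1)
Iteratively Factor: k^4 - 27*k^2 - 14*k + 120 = (k - 2)*(k^3 + 2*k^2 - 23*k - 60) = (k - 2)*(k + 3)*(k^2 - k - 20) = (k - 5)*(k - 2)*(k + 3)*(k + 4)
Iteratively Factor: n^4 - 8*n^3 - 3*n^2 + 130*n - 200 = (n + 4)*(n^3 - 12*n^2 + 45*n - 50) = (n - 5)*(n + 4)*(n^2 - 7*n + 10) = (n - 5)^2*(n + 4)*(n - 2)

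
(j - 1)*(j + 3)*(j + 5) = j^3 + 7*j^2 + 7*j - 15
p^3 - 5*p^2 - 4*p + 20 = (p - 5)*(p - 2)*(p + 2)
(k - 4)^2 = k^2 - 8*k + 16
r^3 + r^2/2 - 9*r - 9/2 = (r - 3)*(r + 1/2)*(r + 3)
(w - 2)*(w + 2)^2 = w^3 + 2*w^2 - 4*w - 8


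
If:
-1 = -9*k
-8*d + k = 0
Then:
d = 1/72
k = 1/9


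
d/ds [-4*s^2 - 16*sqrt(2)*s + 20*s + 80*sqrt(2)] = -8*s - 16*sqrt(2) + 20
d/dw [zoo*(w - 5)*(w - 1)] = zoo*(w - 3)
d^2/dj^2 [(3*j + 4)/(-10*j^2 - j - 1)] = 2*(-(3*j + 4)*(20*j + 1)^2 + (90*j + 43)*(10*j^2 + j + 1))/(10*j^2 + j + 1)^3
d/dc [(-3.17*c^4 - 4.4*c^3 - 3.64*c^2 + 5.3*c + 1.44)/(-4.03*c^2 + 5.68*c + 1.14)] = (25.5502*c^5 - 36.2848*c^4 - 64.4392*c^3 - 14.3642*c^2 + 3.3072*c - 2.1372)/(16.2409*c^4 - 45.7808*c^3 + 23.074*c^2 + 12.9504*c + 1.2996)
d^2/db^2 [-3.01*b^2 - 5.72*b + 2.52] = -6.02000000000000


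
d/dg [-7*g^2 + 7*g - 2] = 7 - 14*g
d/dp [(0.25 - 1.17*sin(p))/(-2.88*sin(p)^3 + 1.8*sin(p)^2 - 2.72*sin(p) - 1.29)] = (-6.7392*sin(p)^3 + 4.266*sin(p)^2 - 0.9*sin(p) + 2.1893)*cos(p)/(8.2944*sin(p)^6 - 10.368*sin(p)^5 + 18.9072*sin(p)^4 - 2.3616*sin(p)^3 + 2.7544*sin(p)^2 + 7.0176*sin(p) + 1.6641)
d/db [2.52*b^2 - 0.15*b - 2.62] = 5.04*b - 0.15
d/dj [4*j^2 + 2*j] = 8*j + 2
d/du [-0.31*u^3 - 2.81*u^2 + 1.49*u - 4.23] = -0.93*u^2 - 5.62*u + 1.49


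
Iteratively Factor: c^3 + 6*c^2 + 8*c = (c + 4)*(c^2 + 2*c) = c*(c + 4)*(c + 2)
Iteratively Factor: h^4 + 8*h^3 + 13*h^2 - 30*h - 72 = (h - 2)*(h^3 + 10*h^2 + 33*h + 36) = (h - 2)*(h + 4)*(h^2 + 6*h + 9) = (h - 2)*(h + 3)*(h + 4)*(h + 3)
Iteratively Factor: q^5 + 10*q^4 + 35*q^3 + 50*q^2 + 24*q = (q + 4)*(q^4 + 6*q^3 + 11*q^2 + 6*q) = (q + 3)*(q + 4)*(q^3 + 3*q^2 + 2*q) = q*(q + 3)*(q + 4)*(q^2 + 3*q + 2) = q*(q + 1)*(q + 3)*(q + 4)*(q + 2)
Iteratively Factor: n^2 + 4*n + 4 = (n + 2)*(n + 2)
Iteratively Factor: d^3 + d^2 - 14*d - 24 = (d + 3)*(d^2 - 2*d - 8) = (d - 4)*(d + 3)*(d + 2)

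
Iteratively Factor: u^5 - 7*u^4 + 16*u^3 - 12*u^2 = (u)*(u^4 - 7*u^3 + 16*u^2 - 12*u) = u*(u - 2)*(u^3 - 5*u^2 + 6*u) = u*(u - 2)^2*(u^2 - 3*u) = u^2*(u - 2)^2*(u - 3)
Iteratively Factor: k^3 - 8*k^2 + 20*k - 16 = (k - 2)*(k^2 - 6*k + 8) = (k - 4)*(k - 2)*(k - 2)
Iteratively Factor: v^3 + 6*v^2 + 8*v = (v + 2)*(v^2 + 4*v) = v*(v + 2)*(v + 4)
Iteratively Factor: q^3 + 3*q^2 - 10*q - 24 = (q + 4)*(q^2 - q - 6) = (q - 3)*(q + 4)*(q + 2)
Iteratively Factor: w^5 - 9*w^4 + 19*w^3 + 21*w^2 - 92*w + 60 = (w - 5)*(w^4 - 4*w^3 - w^2 + 16*w - 12) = (w - 5)*(w - 2)*(w^3 - 2*w^2 - 5*w + 6) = (w - 5)*(w - 2)*(w - 1)*(w^2 - w - 6) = (w - 5)*(w - 3)*(w - 2)*(w - 1)*(w + 2)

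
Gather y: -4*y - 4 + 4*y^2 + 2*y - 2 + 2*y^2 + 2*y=6*y^2 - 6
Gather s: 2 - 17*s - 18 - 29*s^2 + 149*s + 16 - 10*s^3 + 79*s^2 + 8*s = -10*s^3 + 50*s^2 + 140*s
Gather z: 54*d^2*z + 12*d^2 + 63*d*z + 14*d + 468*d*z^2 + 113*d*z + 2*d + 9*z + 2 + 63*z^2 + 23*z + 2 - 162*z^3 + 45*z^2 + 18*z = 12*d^2 + 16*d - 162*z^3 + z^2*(468*d + 108) + z*(54*d^2 + 176*d + 50) + 4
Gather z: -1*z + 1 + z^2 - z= z^2 - 2*z + 1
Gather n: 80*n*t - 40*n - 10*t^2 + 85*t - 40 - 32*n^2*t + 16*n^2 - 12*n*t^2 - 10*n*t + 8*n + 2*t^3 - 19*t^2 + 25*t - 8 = n^2*(16 - 32*t) + n*(-12*t^2 + 70*t - 32) + 2*t^3 - 29*t^2 + 110*t - 48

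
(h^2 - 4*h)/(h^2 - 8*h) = (h - 4)/(h - 8)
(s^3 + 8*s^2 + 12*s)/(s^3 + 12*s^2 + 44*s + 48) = s/(s + 4)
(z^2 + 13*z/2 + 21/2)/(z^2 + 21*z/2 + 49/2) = (z + 3)/(z + 7)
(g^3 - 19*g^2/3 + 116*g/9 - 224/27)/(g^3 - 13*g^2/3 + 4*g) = (g^2 - 5*g + 56/9)/(g*(g - 3))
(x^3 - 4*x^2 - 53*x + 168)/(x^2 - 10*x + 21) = (x^2 - x - 56)/(x - 7)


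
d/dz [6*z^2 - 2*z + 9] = 12*z - 2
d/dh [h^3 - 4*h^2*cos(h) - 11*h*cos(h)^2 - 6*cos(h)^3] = 4*h^2*sin(h) + 3*h^2 + 11*h*sin(2*h) - 8*h*cos(h) + 18*sin(h)*cos(h)^2 - 11*cos(h)^2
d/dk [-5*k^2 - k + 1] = -10*k - 1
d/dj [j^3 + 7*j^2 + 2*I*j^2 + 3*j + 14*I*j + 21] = 3*j^2 + j*(14 + 4*I) + 3 + 14*I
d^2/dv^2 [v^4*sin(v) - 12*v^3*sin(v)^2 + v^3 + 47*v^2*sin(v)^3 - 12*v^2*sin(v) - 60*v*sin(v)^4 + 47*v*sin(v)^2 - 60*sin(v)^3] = -v^4*sin(v) + 8*v^3*cos(v) - 24*v^3*cos(2*v) - 45*v^2*sin(v)/4 - 72*v^2*sin(2*v) + 423*v^2*sin(3*v)/4 + 93*v*cos(v) + 240*v*cos(2*v)^2 + 10*v*cos(2*v) - 141*v*cos(3*v) - 150*v + 183*sin(v)/2 - 26*sin(2*v) - 317*sin(3*v)/2 + 60*sin(4*v)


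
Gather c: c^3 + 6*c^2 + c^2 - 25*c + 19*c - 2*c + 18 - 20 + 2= c^3 + 7*c^2 - 8*c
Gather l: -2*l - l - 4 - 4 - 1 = -3*l - 9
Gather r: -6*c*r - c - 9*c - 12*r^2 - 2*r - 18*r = -10*c - 12*r^2 + r*(-6*c - 20)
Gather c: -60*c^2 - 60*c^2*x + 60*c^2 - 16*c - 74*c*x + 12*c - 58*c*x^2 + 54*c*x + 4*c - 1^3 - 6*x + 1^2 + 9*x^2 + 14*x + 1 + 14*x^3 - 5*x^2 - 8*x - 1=-60*c^2*x + c*(-58*x^2 - 20*x) + 14*x^3 + 4*x^2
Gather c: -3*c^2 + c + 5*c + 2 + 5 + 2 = -3*c^2 + 6*c + 9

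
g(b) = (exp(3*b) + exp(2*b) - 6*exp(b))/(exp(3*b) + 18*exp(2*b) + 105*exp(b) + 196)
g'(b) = (-3*exp(3*b) - 36*exp(2*b) - 105*exp(b))*(exp(3*b) + exp(2*b) - 6*exp(b))/(exp(3*b) + 18*exp(2*b) + 105*exp(b) + 196)^2 + (3*exp(3*b) + 2*exp(2*b) - 6*exp(b))/(exp(3*b) + 18*exp(2*b) + 105*exp(b) + 196) = (17*exp(3*b) + 103*exp(2*b) + 80*exp(b) - 168)*exp(b)/(exp(5*b) + 29*exp(4*b) + 331*exp(3*b) + 1855*exp(2*b) + 5096*exp(b) + 5488)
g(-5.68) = -0.00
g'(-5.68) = -0.00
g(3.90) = 0.72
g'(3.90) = 0.22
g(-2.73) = -0.00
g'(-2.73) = -0.00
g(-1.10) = -0.01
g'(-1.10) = -0.01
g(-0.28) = -0.01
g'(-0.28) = -0.00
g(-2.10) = -0.00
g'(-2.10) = -0.00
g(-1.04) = -0.01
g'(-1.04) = -0.01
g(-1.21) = -0.01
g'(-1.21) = -0.01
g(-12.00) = 0.00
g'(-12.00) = 0.00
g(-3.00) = 0.00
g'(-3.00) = 0.00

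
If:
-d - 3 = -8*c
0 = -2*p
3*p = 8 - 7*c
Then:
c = 8/7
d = 43/7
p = 0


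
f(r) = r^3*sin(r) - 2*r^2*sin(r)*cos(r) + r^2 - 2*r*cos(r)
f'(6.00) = 129.63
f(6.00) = -16.56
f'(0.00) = -2.00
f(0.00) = 0.00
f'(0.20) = -1.68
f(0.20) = -0.37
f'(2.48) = 10.68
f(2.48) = 25.40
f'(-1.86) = 0.13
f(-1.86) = 6.67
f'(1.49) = 16.60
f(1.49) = 4.92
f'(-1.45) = -3.50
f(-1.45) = 5.98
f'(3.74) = -79.13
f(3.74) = -22.32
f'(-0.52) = -3.95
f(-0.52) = 1.48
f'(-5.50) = -63.32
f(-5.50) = -109.59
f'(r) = r^3*cos(r) + 2*r^2*sin(r)^2 + 3*r^2*sin(r) - 2*r^2*cos(r)^2 - 4*r*sin(r)*cos(r) + 2*r*sin(r) + 2*r - 2*cos(r)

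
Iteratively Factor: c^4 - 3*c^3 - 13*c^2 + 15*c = (c - 1)*(c^3 - 2*c^2 - 15*c) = (c - 1)*(c + 3)*(c^2 - 5*c) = (c - 5)*(c - 1)*(c + 3)*(c)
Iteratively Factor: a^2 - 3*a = (a)*(a - 3)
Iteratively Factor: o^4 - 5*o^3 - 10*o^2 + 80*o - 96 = (o - 2)*(o^3 - 3*o^2 - 16*o + 48) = (o - 3)*(o - 2)*(o^2 - 16) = (o - 3)*(o - 2)*(o + 4)*(o - 4)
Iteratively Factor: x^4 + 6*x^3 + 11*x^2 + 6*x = (x + 3)*(x^3 + 3*x^2 + 2*x) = (x + 2)*(x + 3)*(x^2 + x) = x*(x + 2)*(x + 3)*(x + 1)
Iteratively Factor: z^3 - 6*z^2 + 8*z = (z - 2)*(z^2 - 4*z) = (z - 4)*(z - 2)*(z)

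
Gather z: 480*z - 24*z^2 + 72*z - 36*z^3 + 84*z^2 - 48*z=-36*z^3 + 60*z^2 + 504*z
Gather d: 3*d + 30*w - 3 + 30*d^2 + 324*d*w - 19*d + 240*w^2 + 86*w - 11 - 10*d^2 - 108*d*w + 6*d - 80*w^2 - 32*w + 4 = 20*d^2 + d*(216*w - 10) + 160*w^2 + 84*w - 10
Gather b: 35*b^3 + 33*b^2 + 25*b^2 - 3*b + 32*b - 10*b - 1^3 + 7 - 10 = 35*b^3 + 58*b^2 + 19*b - 4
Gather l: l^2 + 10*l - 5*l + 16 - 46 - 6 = l^2 + 5*l - 36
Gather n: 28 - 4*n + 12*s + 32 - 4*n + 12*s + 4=-8*n + 24*s + 64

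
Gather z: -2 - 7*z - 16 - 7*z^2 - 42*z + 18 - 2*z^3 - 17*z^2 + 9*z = -2*z^3 - 24*z^2 - 40*z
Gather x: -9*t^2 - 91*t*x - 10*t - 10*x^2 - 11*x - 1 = -9*t^2 - 10*t - 10*x^2 + x*(-91*t - 11) - 1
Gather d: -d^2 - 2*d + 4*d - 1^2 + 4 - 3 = -d^2 + 2*d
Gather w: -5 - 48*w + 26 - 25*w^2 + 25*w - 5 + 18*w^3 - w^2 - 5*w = 18*w^3 - 26*w^2 - 28*w + 16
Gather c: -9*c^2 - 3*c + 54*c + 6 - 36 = -9*c^2 + 51*c - 30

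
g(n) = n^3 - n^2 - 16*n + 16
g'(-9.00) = 245.00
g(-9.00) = -650.00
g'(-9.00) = 245.00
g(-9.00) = -650.00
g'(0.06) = -16.11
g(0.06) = 15.04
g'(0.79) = -15.71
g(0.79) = 3.23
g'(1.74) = -10.40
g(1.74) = -9.60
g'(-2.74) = 12.00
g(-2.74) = 31.76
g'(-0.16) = -15.60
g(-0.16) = 18.53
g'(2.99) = 4.84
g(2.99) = -14.05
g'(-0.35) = -14.93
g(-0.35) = 21.43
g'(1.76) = -10.23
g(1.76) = -9.81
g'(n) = 3*n^2 - 2*n - 16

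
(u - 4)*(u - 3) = u^2 - 7*u + 12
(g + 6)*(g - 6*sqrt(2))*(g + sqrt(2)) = g^3 - 5*sqrt(2)*g^2 + 6*g^2 - 30*sqrt(2)*g - 12*g - 72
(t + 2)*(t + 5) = t^2 + 7*t + 10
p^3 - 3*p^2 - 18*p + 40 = (p - 5)*(p - 2)*(p + 4)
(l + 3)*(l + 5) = l^2 + 8*l + 15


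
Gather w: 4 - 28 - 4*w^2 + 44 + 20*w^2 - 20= 16*w^2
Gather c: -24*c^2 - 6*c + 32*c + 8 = -24*c^2 + 26*c + 8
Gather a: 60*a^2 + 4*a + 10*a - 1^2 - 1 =60*a^2 + 14*a - 2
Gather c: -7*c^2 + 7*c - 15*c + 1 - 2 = -7*c^2 - 8*c - 1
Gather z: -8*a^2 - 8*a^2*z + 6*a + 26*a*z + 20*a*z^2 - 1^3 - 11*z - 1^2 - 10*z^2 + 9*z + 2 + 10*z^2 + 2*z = -8*a^2 + 20*a*z^2 + 6*a + z*(-8*a^2 + 26*a)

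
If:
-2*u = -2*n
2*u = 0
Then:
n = 0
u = 0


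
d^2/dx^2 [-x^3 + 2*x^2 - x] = 4 - 6*x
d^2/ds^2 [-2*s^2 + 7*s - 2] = -4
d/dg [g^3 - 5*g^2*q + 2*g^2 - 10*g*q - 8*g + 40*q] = 3*g^2 - 10*g*q + 4*g - 10*q - 8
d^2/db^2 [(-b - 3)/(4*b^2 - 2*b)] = (b*(2*b - 1)*(6*b + 5) - (b + 3)*(4*b - 1)^2)/(b^3*(2*b - 1)^3)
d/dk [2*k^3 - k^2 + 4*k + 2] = 6*k^2 - 2*k + 4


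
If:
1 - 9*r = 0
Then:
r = 1/9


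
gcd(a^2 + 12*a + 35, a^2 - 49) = a + 7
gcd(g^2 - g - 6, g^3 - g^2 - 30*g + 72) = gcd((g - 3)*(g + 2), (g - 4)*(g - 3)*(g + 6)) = g - 3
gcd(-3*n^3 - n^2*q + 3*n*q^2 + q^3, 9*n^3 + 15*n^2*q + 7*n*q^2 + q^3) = 3*n^2 + 4*n*q + q^2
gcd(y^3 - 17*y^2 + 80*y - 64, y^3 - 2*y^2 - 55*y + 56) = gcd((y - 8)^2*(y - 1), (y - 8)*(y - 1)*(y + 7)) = y^2 - 9*y + 8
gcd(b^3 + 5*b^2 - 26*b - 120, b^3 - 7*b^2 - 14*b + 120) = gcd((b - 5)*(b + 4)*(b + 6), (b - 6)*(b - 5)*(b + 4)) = b^2 - b - 20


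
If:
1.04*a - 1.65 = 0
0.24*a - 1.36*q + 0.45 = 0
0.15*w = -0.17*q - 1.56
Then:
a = 1.59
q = 0.61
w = -11.09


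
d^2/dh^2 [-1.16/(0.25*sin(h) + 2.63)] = (0.0725*sin(h)^2 - 0.7627*sin(h) - 0.145)/(0.25*sin(h) + 2.63)^3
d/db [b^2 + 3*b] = 2*b + 3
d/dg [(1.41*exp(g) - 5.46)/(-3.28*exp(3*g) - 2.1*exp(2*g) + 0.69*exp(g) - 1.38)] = (9.2496*exp(3*g) - 50.7654*exp(2*g) - 22.932*exp(g) + 1.8216)*exp(g)/(10.7584*exp(6*g) + 13.776*exp(5*g) - 0.1164*exp(4*g) + 6.1548*exp(3*g) + 6.2721*exp(2*g) - 1.9044*exp(g) + 1.9044)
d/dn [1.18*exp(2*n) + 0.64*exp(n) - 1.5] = (2.36*exp(n) + 0.64)*exp(n)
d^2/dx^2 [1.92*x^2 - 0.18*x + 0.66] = 3.84000000000000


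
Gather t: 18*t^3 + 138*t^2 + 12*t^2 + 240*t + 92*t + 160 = 18*t^3 + 150*t^2 + 332*t + 160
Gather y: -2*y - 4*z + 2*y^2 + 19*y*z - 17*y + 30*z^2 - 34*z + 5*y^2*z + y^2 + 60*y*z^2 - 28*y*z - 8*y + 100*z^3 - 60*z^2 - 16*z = y^2*(5*z + 3) + y*(60*z^2 - 9*z - 27) + 100*z^3 - 30*z^2 - 54*z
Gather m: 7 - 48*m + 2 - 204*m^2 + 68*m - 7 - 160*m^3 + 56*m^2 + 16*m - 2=-160*m^3 - 148*m^2 + 36*m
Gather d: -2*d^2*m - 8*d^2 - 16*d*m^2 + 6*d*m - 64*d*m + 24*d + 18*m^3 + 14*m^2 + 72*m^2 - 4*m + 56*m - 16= d^2*(-2*m - 8) + d*(-16*m^2 - 58*m + 24) + 18*m^3 + 86*m^2 + 52*m - 16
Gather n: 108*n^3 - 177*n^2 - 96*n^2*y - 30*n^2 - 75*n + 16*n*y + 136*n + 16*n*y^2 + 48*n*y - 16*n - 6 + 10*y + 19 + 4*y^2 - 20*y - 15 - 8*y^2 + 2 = 108*n^3 + n^2*(-96*y - 207) + n*(16*y^2 + 64*y + 45) - 4*y^2 - 10*y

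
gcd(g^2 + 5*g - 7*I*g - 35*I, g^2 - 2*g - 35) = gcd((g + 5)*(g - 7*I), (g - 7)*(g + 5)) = g + 5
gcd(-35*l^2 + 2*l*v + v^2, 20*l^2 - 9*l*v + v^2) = -5*l + v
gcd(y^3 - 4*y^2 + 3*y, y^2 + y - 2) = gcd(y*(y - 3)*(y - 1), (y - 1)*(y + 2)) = y - 1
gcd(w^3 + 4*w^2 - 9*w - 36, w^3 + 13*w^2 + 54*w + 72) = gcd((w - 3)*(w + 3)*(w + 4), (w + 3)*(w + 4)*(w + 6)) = w^2 + 7*w + 12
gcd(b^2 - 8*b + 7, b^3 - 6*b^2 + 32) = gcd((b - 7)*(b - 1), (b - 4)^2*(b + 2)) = 1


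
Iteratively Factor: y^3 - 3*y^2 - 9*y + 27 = (y + 3)*(y^2 - 6*y + 9) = (y - 3)*(y + 3)*(y - 3)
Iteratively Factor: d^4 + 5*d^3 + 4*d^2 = (d + 4)*(d^3 + d^2) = d*(d + 4)*(d^2 + d) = d^2*(d + 4)*(d + 1)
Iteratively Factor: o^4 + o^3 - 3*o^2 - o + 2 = (o + 2)*(o^3 - o^2 - o + 1) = (o - 1)*(o + 2)*(o^2 - 1) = (o - 1)^2*(o + 2)*(o + 1)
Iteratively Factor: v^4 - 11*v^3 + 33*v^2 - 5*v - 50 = (v - 5)*(v^3 - 6*v^2 + 3*v + 10) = (v - 5)*(v + 1)*(v^2 - 7*v + 10) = (v - 5)*(v - 2)*(v + 1)*(v - 5)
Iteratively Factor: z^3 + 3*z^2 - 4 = (z - 1)*(z^2 + 4*z + 4) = (z - 1)*(z + 2)*(z + 2)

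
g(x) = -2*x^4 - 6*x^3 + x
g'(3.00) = -377.00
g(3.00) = -321.00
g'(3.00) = -377.00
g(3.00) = -321.00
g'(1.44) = -60.21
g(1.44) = -25.08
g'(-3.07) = 62.83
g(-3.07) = -7.12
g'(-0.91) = -7.88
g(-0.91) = 2.24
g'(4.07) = -836.52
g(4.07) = -949.24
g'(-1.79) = -10.79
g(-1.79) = 12.09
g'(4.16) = -886.43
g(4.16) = -1026.76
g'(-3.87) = 195.10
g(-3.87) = -104.72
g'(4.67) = -1206.34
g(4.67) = -1557.67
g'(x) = -8*x^3 - 18*x^2 + 1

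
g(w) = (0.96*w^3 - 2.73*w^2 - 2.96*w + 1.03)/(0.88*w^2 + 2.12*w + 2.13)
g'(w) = (-1.76*w - 2.12)*(0.96*w^3 - 2.73*w^2 - 2.96*w + 1.03)/(0.88*w^2 + 2.12*w + 2.13)^2 + (2.88*w^2 - 5.46*w - 2.96)/(0.88*w^2 + 2.12*w + 2.13) = (0.8448*w^4 + 4.0704*w^3 + 2.9516*w^2 - 13.4426*w - 8.4884)/(0.7744*w^4 + 3.7312*w^3 + 8.2432*w^2 + 9.0312*w + 4.5369)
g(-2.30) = -9.58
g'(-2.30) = 3.34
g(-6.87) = -14.39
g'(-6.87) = 0.93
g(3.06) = -0.36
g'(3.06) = 0.59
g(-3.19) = -11.21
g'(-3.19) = 1.06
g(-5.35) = -13.04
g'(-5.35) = 0.85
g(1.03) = -0.74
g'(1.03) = -0.50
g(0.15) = 0.21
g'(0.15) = -1.71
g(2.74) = -0.54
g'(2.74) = 0.51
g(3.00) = -0.40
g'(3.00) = 0.58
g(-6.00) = -13.60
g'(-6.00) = 0.89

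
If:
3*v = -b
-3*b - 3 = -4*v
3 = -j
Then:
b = -9/13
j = -3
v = 3/13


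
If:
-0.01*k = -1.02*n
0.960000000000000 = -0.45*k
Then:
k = -2.13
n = -0.02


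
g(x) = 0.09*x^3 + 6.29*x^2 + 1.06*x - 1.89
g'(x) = 0.27*x^2 + 12.58*x + 1.06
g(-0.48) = -0.96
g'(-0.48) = -4.92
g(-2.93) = 46.74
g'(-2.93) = -33.48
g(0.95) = 4.87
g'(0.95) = 13.25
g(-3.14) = 54.01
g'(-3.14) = -35.78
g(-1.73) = 14.64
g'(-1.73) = -19.90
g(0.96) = 5.00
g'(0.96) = 13.39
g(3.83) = 99.49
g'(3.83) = 53.20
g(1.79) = 20.68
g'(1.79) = 24.44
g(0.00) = -1.89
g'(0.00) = 1.06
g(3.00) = 60.33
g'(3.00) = 41.23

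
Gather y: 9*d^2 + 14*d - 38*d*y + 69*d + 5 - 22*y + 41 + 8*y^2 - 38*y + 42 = 9*d^2 + 83*d + 8*y^2 + y*(-38*d - 60) + 88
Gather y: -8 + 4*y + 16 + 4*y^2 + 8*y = 4*y^2 + 12*y + 8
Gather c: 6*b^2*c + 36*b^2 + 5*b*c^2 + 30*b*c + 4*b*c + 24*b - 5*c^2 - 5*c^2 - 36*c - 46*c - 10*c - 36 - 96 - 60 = 36*b^2 + 24*b + c^2*(5*b - 10) + c*(6*b^2 + 34*b - 92) - 192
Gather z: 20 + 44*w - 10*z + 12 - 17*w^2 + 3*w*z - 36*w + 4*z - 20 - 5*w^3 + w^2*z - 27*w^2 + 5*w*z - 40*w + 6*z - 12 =-5*w^3 - 44*w^2 - 32*w + z*(w^2 + 8*w)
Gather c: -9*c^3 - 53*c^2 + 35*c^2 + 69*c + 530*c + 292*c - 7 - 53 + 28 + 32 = -9*c^3 - 18*c^2 + 891*c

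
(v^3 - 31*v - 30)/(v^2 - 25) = (v^2 - 5*v - 6)/(v - 5)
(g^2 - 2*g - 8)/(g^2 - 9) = (g^2 - 2*g - 8)/(g^2 - 9)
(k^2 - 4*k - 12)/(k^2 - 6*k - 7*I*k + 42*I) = (k + 2)/(k - 7*I)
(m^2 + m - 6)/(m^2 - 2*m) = (m + 3)/m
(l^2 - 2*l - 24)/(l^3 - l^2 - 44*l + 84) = (l + 4)/(l^2 + 5*l - 14)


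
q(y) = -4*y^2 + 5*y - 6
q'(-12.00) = 101.00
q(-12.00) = -642.00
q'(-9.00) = 77.00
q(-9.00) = -375.00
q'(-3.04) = 29.32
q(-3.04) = -58.17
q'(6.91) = -50.28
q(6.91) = -162.44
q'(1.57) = -7.56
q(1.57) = -8.01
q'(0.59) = 0.28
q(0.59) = -4.44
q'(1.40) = -6.20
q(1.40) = -6.84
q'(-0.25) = 7.00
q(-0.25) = -7.50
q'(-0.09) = 5.72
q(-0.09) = -6.48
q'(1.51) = -7.08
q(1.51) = -7.57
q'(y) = 5 - 8*y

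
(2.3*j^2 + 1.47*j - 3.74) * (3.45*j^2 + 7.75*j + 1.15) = 7.935*j^4 + 22.8965*j^3 + 1.1345*j^2 - 27.2945*j - 4.301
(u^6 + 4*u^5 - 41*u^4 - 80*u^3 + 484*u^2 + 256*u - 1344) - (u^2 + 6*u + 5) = u^6 + 4*u^5 - 41*u^4 - 80*u^3 + 483*u^2 + 250*u - 1349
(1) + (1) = 2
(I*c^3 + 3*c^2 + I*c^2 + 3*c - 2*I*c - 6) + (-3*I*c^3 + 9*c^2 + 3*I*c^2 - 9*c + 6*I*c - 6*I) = -2*I*c^3 + 12*c^2 + 4*I*c^2 - 6*c + 4*I*c - 6 - 6*I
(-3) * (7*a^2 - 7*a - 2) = -21*a^2 + 21*a + 6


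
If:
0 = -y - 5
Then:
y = -5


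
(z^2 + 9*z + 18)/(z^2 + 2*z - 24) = (z + 3)/(z - 4)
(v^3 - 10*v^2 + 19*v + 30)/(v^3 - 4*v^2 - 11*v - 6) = (v - 5)/(v + 1)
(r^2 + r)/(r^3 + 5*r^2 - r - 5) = r/(r^2 + 4*r - 5)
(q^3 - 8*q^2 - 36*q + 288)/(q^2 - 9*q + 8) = (q^2 - 36)/(q - 1)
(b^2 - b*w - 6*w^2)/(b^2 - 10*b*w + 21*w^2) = (-b - 2*w)/(-b + 7*w)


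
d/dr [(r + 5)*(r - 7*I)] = 2*r + 5 - 7*I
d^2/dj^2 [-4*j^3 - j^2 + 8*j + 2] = -24*j - 2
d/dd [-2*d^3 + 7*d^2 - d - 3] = -6*d^2 + 14*d - 1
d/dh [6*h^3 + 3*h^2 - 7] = 6*h*(3*h + 1)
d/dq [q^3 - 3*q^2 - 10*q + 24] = 3*q^2 - 6*q - 10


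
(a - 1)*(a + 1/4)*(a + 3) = a^3 + 9*a^2/4 - 5*a/2 - 3/4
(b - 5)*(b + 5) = b^2 - 25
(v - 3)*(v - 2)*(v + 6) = v^3 + v^2 - 24*v + 36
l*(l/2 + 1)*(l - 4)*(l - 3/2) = l^4/2 - 7*l^3/4 - 5*l^2/2 + 6*l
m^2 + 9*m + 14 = (m + 2)*(m + 7)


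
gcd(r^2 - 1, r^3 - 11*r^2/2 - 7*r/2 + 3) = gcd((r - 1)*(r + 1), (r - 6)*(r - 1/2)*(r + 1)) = r + 1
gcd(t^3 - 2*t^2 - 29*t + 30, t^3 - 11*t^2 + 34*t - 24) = t^2 - 7*t + 6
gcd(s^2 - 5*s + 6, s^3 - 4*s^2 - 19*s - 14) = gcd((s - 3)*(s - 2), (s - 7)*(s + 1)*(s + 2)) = 1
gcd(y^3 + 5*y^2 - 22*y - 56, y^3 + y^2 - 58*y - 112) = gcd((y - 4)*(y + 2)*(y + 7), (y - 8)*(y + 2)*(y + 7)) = y^2 + 9*y + 14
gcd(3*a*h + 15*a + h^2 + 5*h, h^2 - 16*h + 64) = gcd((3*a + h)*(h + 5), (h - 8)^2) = 1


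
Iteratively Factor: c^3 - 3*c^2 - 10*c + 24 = (c - 4)*(c^2 + c - 6) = (c - 4)*(c + 3)*(c - 2)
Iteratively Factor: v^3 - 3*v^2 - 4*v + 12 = (v - 3)*(v^2 - 4) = (v - 3)*(v + 2)*(v - 2)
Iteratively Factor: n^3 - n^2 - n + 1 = (n - 1)*(n^2 - 1) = (n - 1)*(n + 1)*(n - 1)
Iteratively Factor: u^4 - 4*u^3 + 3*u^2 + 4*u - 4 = (u + 1)*(u^3 - 5*u^2 + 8*u - 4) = (u - 2)*(u + 1)*(u^2 - 3*u + 2) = (u - 2)*(u - 1)*(u + 1)*(u - 2)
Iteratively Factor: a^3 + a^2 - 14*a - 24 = (a + 2)*(a^2 - a - 12) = (a - 4)*(a + 2)*(a + 3)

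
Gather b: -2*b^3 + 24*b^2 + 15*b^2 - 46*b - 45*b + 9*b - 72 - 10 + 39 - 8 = -2*b^3 + 39*b^2 - 82*b - 51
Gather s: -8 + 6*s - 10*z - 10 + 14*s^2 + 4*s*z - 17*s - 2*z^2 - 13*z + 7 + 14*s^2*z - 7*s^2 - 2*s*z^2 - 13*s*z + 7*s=s^2*(14*z + 7) + s*(-2*z^2 - 9*z - 4) - 2*z^2 - 23*z - 11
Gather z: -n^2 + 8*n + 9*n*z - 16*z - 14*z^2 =-n^2 + 8*n - 14*z^2 + z*(9*n - 16)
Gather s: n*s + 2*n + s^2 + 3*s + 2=2*n + s^2 + s*(n + 3) + 2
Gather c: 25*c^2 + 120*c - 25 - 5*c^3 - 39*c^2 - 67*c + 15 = -5*c^3 - 14*c^2 + 53*c - 10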